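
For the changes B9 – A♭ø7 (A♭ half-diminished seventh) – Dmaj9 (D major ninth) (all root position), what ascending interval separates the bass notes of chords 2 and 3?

augmented fourth

The roots are A♭ and D.
4 letter names make it a fourth; at 6 semitones (a half step wider than perfect) the quality is augmented.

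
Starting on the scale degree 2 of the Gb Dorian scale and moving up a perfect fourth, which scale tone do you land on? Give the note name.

Db

The scale is Gb Ab Bbb Cb Db Eb Fb.
The scale degree 2 is Ab; a perfect fourth above that is Db — scale degree 5.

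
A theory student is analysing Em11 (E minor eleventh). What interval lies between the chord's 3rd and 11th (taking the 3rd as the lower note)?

major 9th

E minor eleventh is spelled E G B D F# A.
The 3rd is G and the 11th is A.
From G to A is 14 semitones, exactly the major ninth.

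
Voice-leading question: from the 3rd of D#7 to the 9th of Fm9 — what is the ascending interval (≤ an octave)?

diminished second

D#7 has F## as its 3rd, and Fm9 has G as its 9th.
F## up to G is 0 semitones, a whole step narrower than a major second, so the interval is diminished.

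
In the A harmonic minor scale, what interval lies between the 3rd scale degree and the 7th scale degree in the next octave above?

augmented twelfth

A harmonic minor: A B C D E F G♯.
The 3rd scale degree is C and the 7th degree (up an octave) is G♯.
12 letter names make it a twelfth; at 20 semitones (a half step wider than perfect) the quality is augmented.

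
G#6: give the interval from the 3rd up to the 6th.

perfect fourth

G# major sixth is spelled G#-B#-D#-E#.
That puts B# below E#.
From B# to E# is 5 semitones, exactly the perfect fourth.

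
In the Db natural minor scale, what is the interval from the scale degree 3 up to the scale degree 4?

Spelling the Db natural minor scale: Db Eb Fb Gb Ab Bbb Cb.
That puts Fb below Gb.
Fb up to Gb spans 2 letter names and 2 semitones — a major second.

major second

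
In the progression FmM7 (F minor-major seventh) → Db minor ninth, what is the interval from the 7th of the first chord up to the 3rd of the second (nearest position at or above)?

The 7th of FmM7 (F minor-major seventh) is E; the 3rd of Db minor ninth is Fb.
From E to Fb: 0 semitones over a second = diminished.

diminished 2nd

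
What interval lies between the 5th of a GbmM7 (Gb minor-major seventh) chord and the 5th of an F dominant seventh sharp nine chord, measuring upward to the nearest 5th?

major seventh

The 5th of GbmM7 (Gb minor-major seventh) is Db; the 5th of F dominant seventh sharp nine is C.
Counting 7 letters and 11 half steps from Db gives a major seventh.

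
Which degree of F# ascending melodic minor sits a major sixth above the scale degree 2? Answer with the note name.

E#

The scale is F# G# A B C# D# E#.
The scale degree 2 is G#; a major sixth above that is E# — scale degree 7.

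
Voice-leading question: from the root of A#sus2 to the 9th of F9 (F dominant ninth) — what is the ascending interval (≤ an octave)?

A#sus2 has A# as its root, and F9 (F dominant ninth) has G as its 9th.
A# up to G is 9 semitones, a whole step narrower than a major seventh, so the interval is diminished.

diminished seventh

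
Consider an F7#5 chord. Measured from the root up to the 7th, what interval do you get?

minor seventh

Faug7 is spelled F-A-C#-Eb.
So we need the interval from F up to Eb.
F up to Eb is 10 semitones, a half step narrower than a major seventh, so the interval is minor.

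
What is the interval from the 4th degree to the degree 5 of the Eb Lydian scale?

Eb lydian: Eb F G A Bb C D.
So we need the interval from A up to Bb.
2 letter names make it a second; at 1 semitone (a half step narrower than major) the quality is minor.

minor second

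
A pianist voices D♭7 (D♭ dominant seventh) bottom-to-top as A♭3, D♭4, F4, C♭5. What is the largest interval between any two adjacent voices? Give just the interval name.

diminished 5th

Adjacent intervals: A♭3→D♭4 = perfect fourth; D♭4→F4 = major third; F4→C♭5 = diminished fifth.
The largest is F4 to C♭5, a diminished fifth (6 semitones).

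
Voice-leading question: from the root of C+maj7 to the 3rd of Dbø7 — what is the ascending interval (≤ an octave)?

C+maj7 has C as its root, and Dbø7 has Fb as its 3rd.
4 letter names make it a fourth; at 4 semitones (a half step narrower than perfect) the quality is diminished.

diminished 4th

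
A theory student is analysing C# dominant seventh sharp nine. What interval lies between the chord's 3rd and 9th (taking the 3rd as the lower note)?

major seventh

Spelling the chord: C#, E#, G#, B, D##.
So we need the interval from E# up to D##.
From E# to D## is 11 semitones, exactly the major seventh.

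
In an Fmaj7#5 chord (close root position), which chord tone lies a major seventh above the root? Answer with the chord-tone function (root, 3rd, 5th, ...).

F+maj7 (F augmented major seventh): F, A, C♯, E.
The root is F. A major seventh above F is E.
E is the chord's 7th.

7th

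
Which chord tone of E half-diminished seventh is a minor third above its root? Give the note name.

G

The chord tones of E half-diminished seventh are E–G–Bb–D.
The root is E. A minor third above E is G.
G is the chord's 3rd.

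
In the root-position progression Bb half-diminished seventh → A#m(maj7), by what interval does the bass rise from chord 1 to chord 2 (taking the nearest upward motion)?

augmented seventh

The roots are Bb and A#.
From Bb to A#: 12 semitones over a seventh = augmented.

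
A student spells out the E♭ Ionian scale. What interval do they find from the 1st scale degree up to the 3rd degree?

major third

Spelling the E♭ Ionian scale: E♭ F G A♭ B♭ C D.
1st scale degree = E♭; degree 3 = G.
E♭ up to G spans 3 letter names and 4 semitones — a major third.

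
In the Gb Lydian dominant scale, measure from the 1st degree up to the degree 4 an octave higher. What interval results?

A11

Spelling the Gb Lydian dominant scale: Gb Ab Bb C Db Eb Fb.
So we need the interval from Gb up to C.
11 letter names make it an eleventh; at 18 semitones (a half step wider than perfect) the quality is augmented.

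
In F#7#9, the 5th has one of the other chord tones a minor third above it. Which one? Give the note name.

F#7#9 (F# dominant seventh sharp nine): F#, A#, C#, E, G##.
The 5th is C#. A minor third above C# is E.
E is the chord's 7th.

E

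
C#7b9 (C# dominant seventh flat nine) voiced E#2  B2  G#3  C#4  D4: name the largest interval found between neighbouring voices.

Adjacent intervals: E#2→B2 = diminished fifth; B2→G#3 = major sixth; G#3→C#4 = perfect fourth; C#4→D4 = minor second.
The largest is B2 to G#3, a major sixth (9 semitones).

major sixth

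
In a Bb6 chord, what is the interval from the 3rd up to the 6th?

Bb6: Bb-D-F-G.
That puts D below G.
D up to G spans 4 letter names and 5 semitones — a perfect fourth.

P4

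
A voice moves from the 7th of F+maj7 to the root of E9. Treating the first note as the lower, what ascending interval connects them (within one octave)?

The 7th of F+maj7 is E; the root of E9 is E.
Counting 1 letters and 0 half steps from E gives a perfect unison.

P1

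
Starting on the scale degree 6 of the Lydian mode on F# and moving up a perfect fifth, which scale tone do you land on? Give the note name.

The scale is F# G# A# B# C# D# E#.
The scale degree 6 is D#; a perfect fifth above that is A# — scale degree 3.

A#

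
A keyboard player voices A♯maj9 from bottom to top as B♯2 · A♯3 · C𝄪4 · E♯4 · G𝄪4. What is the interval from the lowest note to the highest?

major 13th

The outer voices are B♯2 and G𝄪4.
B♯ up to G𝄪 spans 13 letter names and 21 semitones — a major thirteenth.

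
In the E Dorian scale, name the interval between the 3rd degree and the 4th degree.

The scale runs E F# G A B C# D.
The 3rd degree is G and the scale degree 4 is A.
G up to A spans 2 letter names and 2 semitones — a major second.

major 2nd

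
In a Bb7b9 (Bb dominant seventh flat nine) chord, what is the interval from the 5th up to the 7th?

The chord tones of Bb7b9 are Bb–D–F–Ab–Cb.
The 5th is F and the 7th is Ab.
F up to Ab is 3 semitones, a half step narrower than a major third, so the interval is minor.

m3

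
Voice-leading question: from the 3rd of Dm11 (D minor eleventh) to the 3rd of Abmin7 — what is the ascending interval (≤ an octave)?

d5

The 3rd of Dm11 (D minor eleventh) is F; the 3rd of Abmin7 is Cb.
F up to Cb is 6 semitones, a half step narrower than a perfect fifth, so the interval is diminished.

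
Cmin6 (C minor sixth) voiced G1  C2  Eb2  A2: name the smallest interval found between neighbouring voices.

Adjacent intervals: G1→C2 = perfect fourth; C2→Eb2 = minor third; Eb2→A2 = augmented fourth.
The smallest is C2 to Eb2, a minor third (3 semitones).

m3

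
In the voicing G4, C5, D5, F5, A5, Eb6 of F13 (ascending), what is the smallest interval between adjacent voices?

major 2nd

Adjacent intervals: G4→C5 = perfect fourth; C5→D5 = major second; D5→F5 = minor third; F5→A5 = major third; A5→Eb6 = diminished fifth.
The smallest is C5 to D5, a major second (2 semitones).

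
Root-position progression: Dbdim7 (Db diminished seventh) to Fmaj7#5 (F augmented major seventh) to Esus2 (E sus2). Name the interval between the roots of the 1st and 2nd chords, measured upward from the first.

The roots are Db and F.
Db up to F spans 3 letter names and 4 semitones — a major third.

major third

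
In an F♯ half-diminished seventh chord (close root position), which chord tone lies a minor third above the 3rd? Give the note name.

F♯ø (F♯ half-diminished seventh): F♯ A C E.
The 3rd is A. A minor third above A is C.
C is the chord's 5th.

C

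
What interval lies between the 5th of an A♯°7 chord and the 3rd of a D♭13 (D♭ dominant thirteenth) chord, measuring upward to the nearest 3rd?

minor 2nd

The 5th of A♯°7 is E; the 3rd of D♭13 (D♭ dominant thirteenth) is F.
From E to F: 1 semitone over a second = minor.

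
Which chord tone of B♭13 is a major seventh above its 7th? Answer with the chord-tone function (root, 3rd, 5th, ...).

The chord tones of B♭ dominant thirteenth are B♭, D, F, A♭, C, G.
The 7th is A♭. A major seventh above A♭ is G.
G is the chord's 13th.

13th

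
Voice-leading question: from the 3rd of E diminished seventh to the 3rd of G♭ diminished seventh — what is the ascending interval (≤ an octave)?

d3

The 3rd of E diminished seventh is G; the 3rd of G♭ diminished seventh is B𝄫.
From G to B𝄫: 2 semitones over a third = diminished.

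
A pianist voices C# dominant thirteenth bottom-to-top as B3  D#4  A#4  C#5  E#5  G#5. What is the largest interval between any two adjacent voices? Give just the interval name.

Adjacent intervals: B3→D#4 = major third; D#4→A#4 = perfect fifth; A#4→C#5 = minor third; C#5→E#5 = major third; E#5→G#5 = minor third.
The largest is D#4 to A#4, a perfect fifth (7 semitones).

perfect fifth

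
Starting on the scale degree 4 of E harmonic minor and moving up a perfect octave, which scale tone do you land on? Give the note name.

The scale is E F♯ G A B C D♯.
The scale degree 4 is A; a perfect octave above that is A — scale degree 4.

A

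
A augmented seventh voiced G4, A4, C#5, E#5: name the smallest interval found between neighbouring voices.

M2

Adjacent intervals: G4→A4 = major second; A4→C#5 = major third; C#5→E#5 = major third.
The smallest is G4 to A4, a major second (2 semitones).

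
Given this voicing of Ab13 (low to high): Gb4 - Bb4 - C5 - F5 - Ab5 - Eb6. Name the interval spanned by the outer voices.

The outer voices are Gb4 and Eb6.
Gb up to Eb spans 13 letter names and 21 semitones — a major thirteenth.

M13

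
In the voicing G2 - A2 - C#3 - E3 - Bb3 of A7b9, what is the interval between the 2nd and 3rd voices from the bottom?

major third

Those voices are A2 and C#3.
From A to C# is 4 semitones, exactly the major third.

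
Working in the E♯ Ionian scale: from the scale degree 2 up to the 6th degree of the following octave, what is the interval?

The scale runs E♯ F𝄪 G𝄪 A♯ B♯ C𝄪 D𝄪.
So we need the interval from F𝄪 up to C𝄪.
F𝄪 up to C𝄪 spans 12 letter names and 19 semitones — a perfect twelfth.

perfect twelfth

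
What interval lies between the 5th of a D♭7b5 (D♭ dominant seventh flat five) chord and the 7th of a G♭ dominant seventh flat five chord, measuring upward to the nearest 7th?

major 6th

D♭7b5 (D♭ dominant seventh flat five) has A𝄫 as its 5th, and G♭ dominant seventh flat five has F♭ as its 7th.
From A𝄫 to F♭ is 9 semitones, exactly the major sixth.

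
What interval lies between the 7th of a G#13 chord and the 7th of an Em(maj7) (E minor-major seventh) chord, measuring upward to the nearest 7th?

The 7th of G#13 is F#; the 7th of Em(maj7) (E minor-major seventh) is D#.
Counting 6 letters and 9 half steps from F# gives a major sixth.

major 6th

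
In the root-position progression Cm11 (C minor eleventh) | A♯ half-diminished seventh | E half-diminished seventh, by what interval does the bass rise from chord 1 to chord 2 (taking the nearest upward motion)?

The roots are C and A♯.
From C to A♯: 10 semitones over a sixth = augmented.

A6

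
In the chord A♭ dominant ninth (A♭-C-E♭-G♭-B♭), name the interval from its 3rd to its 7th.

diminished fifth

3rd = C; 7th = G♭.
From C to G♭: 6 semitones over a fifth = diminished.
This 3–7 tritone is the characteristic tension at the heart of the dominant sound.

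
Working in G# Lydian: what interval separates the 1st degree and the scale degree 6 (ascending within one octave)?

major sixth

G# lydian: G# A# B# C## D# E# F##.
So we need the interval from G# up to E#.
G# up to E# spans 6 letter names and 9 semitones — a major sixth.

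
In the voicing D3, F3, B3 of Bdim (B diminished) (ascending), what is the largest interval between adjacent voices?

augmented fourth

Adjacent intervals: D3→F3 = minor third; F3→B3 = augmented fourth.
The largest is F3 to B3, an augmented fourth (6 semitones).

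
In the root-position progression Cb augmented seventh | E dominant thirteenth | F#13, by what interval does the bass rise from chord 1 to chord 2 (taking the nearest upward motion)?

The roots are Cb and E.
From Cb to E: 5 semitones over a third = augmented.

augmented third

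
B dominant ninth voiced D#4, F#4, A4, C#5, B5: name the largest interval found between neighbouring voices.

Adjacent intervals: D#4→F#4 = minor third; F#4→A4 = minor third; A4→C#5 = major third; C#5→B5 = minor seventh.
The largest is C#5 to B5, a minor seventh (10 semitones).

minor seventh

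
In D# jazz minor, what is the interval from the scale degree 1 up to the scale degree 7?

major seventh

Spelling D# jazz minor: D# E# F# G# A# B# C##.
That puts D# below C##.
D# up to C## spans 7 letter names and 11 semitones — a major seventh.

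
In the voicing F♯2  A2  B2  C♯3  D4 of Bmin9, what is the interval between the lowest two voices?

Those voices are F♯2 and A2.
3 letter names make it a third; at 3 semitones (a half step narrower than major) the quality is minor.

minor third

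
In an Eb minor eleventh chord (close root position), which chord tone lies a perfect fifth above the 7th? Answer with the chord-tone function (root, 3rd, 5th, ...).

11th

Ebm11: Eb Gb Bb Db F Ab.
The 7th is Db. A perfect fifth above Db is Ab.
Ab is the chord's 11th.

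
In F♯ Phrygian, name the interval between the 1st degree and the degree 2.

m2

Spelling F♯ Phrygian: F♯ G A B C♯ D E.
The 1st degree is F♯ and the degree 2 is G.
F♯ up to G is 1 semitone, a half step narrower than a major second, so the interval is minor.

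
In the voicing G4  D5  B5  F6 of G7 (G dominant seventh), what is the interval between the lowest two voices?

perfect 5th

Those voices are G4 and D5.
Counting 5 letters and 7 half steps from G gives a perfect fifth.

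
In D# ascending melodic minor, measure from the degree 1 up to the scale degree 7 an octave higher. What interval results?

D# melodic minor: D# E# F# G# A# B# C##.
The degree 1 is D# and the 7th degree (up an octave) is C##.
From D# to C## is 23 semitones, exactly the major fourteenth.

M14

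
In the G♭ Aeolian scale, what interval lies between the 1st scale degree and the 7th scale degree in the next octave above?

minor fourteenth

Spelling the G♭ Aeolian scale: G♭ A♭ B𝄫 C♭ D♭ E𝄫 F♭.
1st scale degree = G♭; 7th scale degree (up an octave) = F♭.
From G♭ to F♭: 22 semitones over a fourteenth = minor.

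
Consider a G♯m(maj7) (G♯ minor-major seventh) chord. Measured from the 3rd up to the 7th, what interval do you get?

augmented fifth

The chord tones of G♯m(maj7) (G♯ minor-major seventh) are G♯–B–D♯–F𝄪.
So we need the interval from B up to F𝄪.
From B to F𝄪: 8 semitones over a fifth = augmented.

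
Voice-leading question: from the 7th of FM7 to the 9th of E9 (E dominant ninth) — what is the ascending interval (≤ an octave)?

The 7th of FM7 is E; the 9th of E9 (E dominant ninth) is F♯.
From E to F♯ is 2 semitones, exactly the major second.

major second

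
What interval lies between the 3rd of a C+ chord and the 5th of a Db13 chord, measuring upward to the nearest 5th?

diminished 4th

The 3rd of C+ is E; the 5th of Db13 is Ab.
4 letter names make it a fourth; at 4 semitones (a half step narrower than perfect) the quality is diminished.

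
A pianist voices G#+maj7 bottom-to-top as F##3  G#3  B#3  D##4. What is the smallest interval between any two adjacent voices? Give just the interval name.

Adjacent intervals: F##3→G#3 = minor second; G#3→B#3 = major third; B#3→D##4 = major third.
The smallest is F##3 to G#3, a minor second (1 semitone).

minor second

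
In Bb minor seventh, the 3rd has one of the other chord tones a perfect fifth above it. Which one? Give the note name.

Ab

The chord tones of Bb-7 are Bb Db F Ab.
The 3rd is Db. A perfect fifth above Db is Ab.
Ab is the chord's 7th.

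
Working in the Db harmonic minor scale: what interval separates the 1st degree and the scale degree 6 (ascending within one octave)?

minor sixth

Spelling the Db harmonic minor scale: Db Eb Fb Gb Ab Bbb C.
1st degree = Db; 6th degree = Bbb.
6 letter names make it a sixth; at 8 semitones (a half step narrower than major) the quality is minor.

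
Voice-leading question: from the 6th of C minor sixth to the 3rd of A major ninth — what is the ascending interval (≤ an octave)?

major 3rd

The 6th of C minor sixth is A; the 3rd of A major ninth is C♯.
A up to C♯ spans 3 letter names and 4 semitones — a major third.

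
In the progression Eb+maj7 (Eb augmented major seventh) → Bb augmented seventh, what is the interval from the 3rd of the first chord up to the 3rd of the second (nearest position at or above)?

The 3rd of Eb+maj7 (Eb augmented major seventh) is G; the 3rd of Bb augmented seventh is D.
G up to D spans 5 letter names and 7 semitones — a perfect fifth.

P5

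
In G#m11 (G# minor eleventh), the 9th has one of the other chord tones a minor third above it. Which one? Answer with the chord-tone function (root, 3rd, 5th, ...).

11th

G#m11: G#, B, D#, F#, A#, C#.
The 9th is A#. A minor third above A# is C#.
C# is the chord's 11th.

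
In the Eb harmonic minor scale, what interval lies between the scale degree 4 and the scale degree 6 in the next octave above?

minor 10th

Eb harmonic minor: Eb F Gb Ab Bb Cb D.
Scale degree 4 = Ab; 6th scale degree (up an octave) = Cb.
Ab up to Cb is 15 semitones, a half step narrower than a major tenth, so the interval is minor.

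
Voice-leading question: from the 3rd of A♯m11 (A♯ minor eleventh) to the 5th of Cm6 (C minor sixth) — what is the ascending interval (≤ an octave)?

d5

The 3rd of A♯m11 (A♯ minor eleventh) is C♯; the 5th of Cm6 (C minor sixth) is G.
From C♯ to G: 6 semitones over a fifth = diminished.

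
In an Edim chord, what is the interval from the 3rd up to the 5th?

E°: E G Bb.
3rd = G; 5th = Bb.
From G to Bb: 3 semitones over a third = minor.

minor 3rd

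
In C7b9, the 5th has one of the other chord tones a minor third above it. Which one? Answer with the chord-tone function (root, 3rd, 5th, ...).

The chord tones of C7b9 are C, E, G, B♭, D♭.
The 5th is G. A minor third above G is B♭.
B♭ is the chord's 7th.

7th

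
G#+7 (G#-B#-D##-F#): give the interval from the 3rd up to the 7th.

3rd = B#; 7th = F#.
5 letter names make it a fifth; at 6 semitones (a half step narrower than perfect) the quality is diminished.

diminished fifth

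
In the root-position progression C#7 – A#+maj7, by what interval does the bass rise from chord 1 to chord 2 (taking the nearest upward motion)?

M6

The roots are C# and A#.
Counting 6 letters and 9 half steps from C# gives a major sixth.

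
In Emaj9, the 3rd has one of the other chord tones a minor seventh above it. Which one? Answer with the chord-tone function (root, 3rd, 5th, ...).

Spelling the chord: E–G♯–B–D♯–F♯.
The 3rd is G♯. A minor seventh above G♯ is F♯.
F♯ is the chord's 9th.

9th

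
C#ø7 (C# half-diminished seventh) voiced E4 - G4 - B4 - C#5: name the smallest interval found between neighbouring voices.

Adjacent intervals: E4→G4 = minor third; G4→B4 = major third; B4→C#5 = major second.
The smallest is B4 to C#5, a major second (2 semitones).

major 2nd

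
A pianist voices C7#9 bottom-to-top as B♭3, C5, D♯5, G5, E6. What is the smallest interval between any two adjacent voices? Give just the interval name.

augmented 2nd

Adjacent intervals: B♭3→C5 = major ninth; C5→D♯5 = augmented second; D♯5→G5 = diminished fourth; G5→E6 = major sixth.
The smallest is C5 to D♯5, an augmented second (3 semitones).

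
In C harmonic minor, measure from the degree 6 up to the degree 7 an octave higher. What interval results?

Spelling C harmonic minor: C D Eb F G Ab B.
The degree 6 is Ab and the 7th scale degree (up an octave) is B.
From Ab to B: 15 semitones over a ninth = augmented.

augmented ninth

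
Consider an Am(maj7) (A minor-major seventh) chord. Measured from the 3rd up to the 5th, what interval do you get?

The chord tones of AmM7 are A C E G#.
3rd = C; 5th = E.
C up to E spans 3 letter names and 4 semitones — a major third.

major third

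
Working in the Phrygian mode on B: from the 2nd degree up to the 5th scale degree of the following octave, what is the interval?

augmented 11th

The scale runs B C D E F# G A.
The 2nd degree is C and the degree 5 (up an octave) is F#.
C up to F# is 18 semitones, a half step wider than a perfect eleventh, so the interval is augmented.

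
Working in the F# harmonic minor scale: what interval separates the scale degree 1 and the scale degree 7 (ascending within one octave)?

major 7th

The scale runs F# G# A B C# D E#.
The scale degree 1 is F# and the 7th scale degree is E#.
Counting 7 letters and 11 half steps from F# gives a major seventh.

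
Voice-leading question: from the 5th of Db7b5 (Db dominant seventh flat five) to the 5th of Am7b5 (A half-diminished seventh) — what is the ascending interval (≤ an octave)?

Db7b5 (Db dominant seventh flat five) has Abb as its 5th, and Am7b5 (A half-diminished seventh) has Eb as its 5th.
5 letter names make it a fifth; at 8 semitones (a half step wider than perfect) the quality is augmented.

augmented 5th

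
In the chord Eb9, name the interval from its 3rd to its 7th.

d5

Spelling the chord: Eb–G–Bb–Db–F.
That puts G below Db.
5 letter names make it a fifth; at 6 semitones (a half step narrower than perfect) the quality is diminished.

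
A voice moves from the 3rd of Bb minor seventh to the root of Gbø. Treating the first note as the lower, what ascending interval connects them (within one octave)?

perfect fourth

The 3rd of Bb minor seventh is Db; the root of Gbø is Gb.
Counting 4 letters and 5 half steps from Db gives a perfect fourth.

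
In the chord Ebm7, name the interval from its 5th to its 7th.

minor third

Eb minor seventh: Eb Gb Bb Db.
That puts Bb below Db.
From Bb to Db: 3 semitones over a third = minor.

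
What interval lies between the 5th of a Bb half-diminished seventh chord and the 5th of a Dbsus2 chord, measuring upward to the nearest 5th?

major third

The 5th of Bb half-diminished seventh is Fb; the 5th of Dbsus2 is Ab.
Fb up to Ab spans 3 letter names and 4 semitones — a major third.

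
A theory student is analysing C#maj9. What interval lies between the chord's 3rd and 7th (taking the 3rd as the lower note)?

Spelling the chord: C#–E#–G#–B#–D#.
3rd = E#; 7th = B#.
Counting 5 letters and 7 half steps from E# gives a perfect fifth.

perfect fifth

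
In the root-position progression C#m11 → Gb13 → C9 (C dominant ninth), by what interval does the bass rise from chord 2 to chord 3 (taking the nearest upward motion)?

augmented fourth

The roots are Gb and C.
From Gb to C: 6 semitones over a fourth = augmented.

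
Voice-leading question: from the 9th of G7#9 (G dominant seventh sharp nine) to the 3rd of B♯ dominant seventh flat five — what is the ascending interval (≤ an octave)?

augmented fourth

G7#9 (G dominant seventh sharp nine) has A♯ as its 9th, and B♯ dominant seventh flat five has D𝄪 as its 3rd.
From A♯ to D𝄪: 6 semitones over a fourth = augmented.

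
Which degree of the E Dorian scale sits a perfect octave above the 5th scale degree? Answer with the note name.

The scale is E F♯ G A B C♯ D.
The 5th scale degree is B; a perfect octave above that is B — scale degree 5.

B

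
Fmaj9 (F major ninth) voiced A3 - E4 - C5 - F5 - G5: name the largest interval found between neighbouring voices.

Adjacent intervals: A3→E4 = perfect fifth; E4→C5 = minor sixth; C5→F5 = perfect fourth; F5→G5 = major second.
The largest is E4 to C5, a minor sixth (8 semitones).

minor sixth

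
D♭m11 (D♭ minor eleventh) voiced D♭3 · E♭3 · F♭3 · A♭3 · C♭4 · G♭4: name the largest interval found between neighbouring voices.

Adjacent intervals: D♭3→E♭3 = major second; E♭3→F♭3 = minor second; F♭3→A♭3 = major third; A♭3→C♭4 = minor third; C♭4→G♭4 = perfect fifth.
The largest is C♭4 to G♭4, a perfect fifth (7 semitones).

perfect fifth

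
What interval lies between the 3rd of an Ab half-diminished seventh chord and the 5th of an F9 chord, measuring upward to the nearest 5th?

augmented unison

Ab half-diminished seventh has Cb as its 3rd, and F9 has C as its 5th.
From Cb to C: 1 semitone over a unison = augmented.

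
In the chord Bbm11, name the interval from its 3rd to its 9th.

major seventh

Bb minor eleventh is spelled Bb–Db–F–Ab–C–Eb.
The 3rd is Db and the 9th is C.
Counting 7 letters and 11 half steps from Db gives a major seventh.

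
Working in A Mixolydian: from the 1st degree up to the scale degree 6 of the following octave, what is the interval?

The scale runs A B C# D E F# G.
1st degree = A; 6th degree (up an octave) = F#.
From A to F# is 21 semitones, exactly the major thirteenth.

major thirteenth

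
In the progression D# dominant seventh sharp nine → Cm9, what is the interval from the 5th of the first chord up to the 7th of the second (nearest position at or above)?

d2

The 5th of D# dominant seventh sharp nine is A#; the 7th of Cm9 is Bb.
A# up to Bb is 0 semitones, a whole step narrower than a major second, so the interval is diminished.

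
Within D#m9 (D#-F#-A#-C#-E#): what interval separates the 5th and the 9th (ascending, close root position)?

P5

So we need the interval from A# up to E#.
A# up to E# spans 5 letter names and 7 semitones — a perfect fifth.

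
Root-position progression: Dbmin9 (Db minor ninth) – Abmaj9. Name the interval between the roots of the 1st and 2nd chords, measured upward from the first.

perfect fifth

The roots are Db and Ab.
Counting 5 letters and 7 half steps from Db gives a perfect fifth.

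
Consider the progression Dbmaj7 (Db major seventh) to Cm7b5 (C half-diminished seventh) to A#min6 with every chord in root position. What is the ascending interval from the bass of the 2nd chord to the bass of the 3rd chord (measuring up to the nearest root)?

augmented sixth

The roots are C and A#.
C up to A# is 10 semitones, a half step wider than a major sixth, so the interval is augmented.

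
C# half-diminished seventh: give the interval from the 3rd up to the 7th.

perfect 5th

Spelling the chord: C# E G B.
That puts E below B.
Counting 5 letters and 7 half steps from E gives a perfect fifth.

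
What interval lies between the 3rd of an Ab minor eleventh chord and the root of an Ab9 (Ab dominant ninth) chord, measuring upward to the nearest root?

Ab minor eleventh has Cb as its 3rd, and Ab9 (Ab dominant ninth) has Ab as its root.
From Cb to Ab is 9 semitones, exactly the major sixth.

major 6th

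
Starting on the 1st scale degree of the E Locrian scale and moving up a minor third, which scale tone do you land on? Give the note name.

G

The scale is E F G A Bb C D.
The 1st scale degree is E; a minor third above that is G — scale degree 3.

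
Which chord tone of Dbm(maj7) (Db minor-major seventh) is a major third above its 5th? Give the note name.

The chord tones of DbmM7 are Db Fb Ab C.
The 5th is Ab. A major third above Ab is C.
C is the chord's 7th.

C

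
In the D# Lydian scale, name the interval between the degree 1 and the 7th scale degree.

M7

Spelling the D# Lydian scale: D# E# F## G## A# B# C##.
That puts D# below C##.
Counting 7 letters and 11 half steps from D# gives a major seventh.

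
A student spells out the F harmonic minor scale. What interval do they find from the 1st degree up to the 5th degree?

The scale runs F G Ab Bb C Db E.
That puts F below C.
Counting 5 letters and 7 half steps from F gives a perfect fifth.

perfect fifth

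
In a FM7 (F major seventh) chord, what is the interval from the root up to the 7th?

major 7th

The chord tones of Fmaj7 are F, A, C, E.
So we need the interval from F up to E.
Counting 7 letters and 11 half steps from F gives a major seventh.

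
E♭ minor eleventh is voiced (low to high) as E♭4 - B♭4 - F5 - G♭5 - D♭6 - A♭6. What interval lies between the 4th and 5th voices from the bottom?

Those voices are G♭5 and D♭6.
G♭ up to D♭ spans 5 letter names and 7 semitones — a perfect fifth.

perfect 5th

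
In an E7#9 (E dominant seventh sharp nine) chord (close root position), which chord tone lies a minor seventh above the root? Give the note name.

D

E7#9: E, G#, B, D, F##.
The root is E. A minor seventh above E is D.
D is the chord's 7th.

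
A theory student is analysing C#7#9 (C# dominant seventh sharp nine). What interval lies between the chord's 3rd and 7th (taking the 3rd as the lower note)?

diminished fifth

Spelling the chord: C#–E#–G#–B–D##.
3rd = E#; 7th = B.
From E# to B: 6 semitones over a fifth = diminished.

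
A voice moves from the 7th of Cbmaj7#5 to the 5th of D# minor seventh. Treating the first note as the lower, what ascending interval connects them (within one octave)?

Cbmaj7#5 has Bb as its 7th, and D# minor seventh has A# as its 5th.
Bb up to A# is 12 semitones, a half step wider than a major seventh, so the interval is augmented.

A7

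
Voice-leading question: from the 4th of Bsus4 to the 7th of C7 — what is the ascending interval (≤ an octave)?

diminished fifth

The 4th of Bsus4 is E; the 7th of C7 is B♭.
From E to B♭: 6 semitones over a fifth = diminished.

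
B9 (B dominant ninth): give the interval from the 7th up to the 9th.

The chord tones of B dominant ninth are B-D♯-F♯-A-C♯.
That puts A below C♯.
A up to C♯ spans 3 letter names and 4 semitones — a major third.

major 3rd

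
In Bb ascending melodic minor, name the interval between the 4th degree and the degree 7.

Spelling Bb ascending melodic minor: Bb C Db Eb F G A.
The 4th degree is Eb and the 7th degree is A.
From Eb to A: 6 semitones over a fourth = augmented.

augmented 4th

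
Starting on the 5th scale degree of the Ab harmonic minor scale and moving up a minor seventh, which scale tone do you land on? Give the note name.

Db

The scale is Ab Bb Cb Db Eb Fb G.
The 5th scale degree is Eb; a minor seventh above that is Db — scale degree 4.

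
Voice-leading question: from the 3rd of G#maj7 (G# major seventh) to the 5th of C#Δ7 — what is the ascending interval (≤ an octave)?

minor sixth

G#maj7 (G# major seventh) has B# as its 3rd, and C#Δ7 has G# as its 5th.
B# up to G# is 8 semitones, a half step narrower than a major sixth, so the interval is minor.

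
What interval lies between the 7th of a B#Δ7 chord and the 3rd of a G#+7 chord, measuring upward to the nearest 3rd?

The 7th of B#Δ7 is A##; the 3rd of G#+7 is B#.
From A## to B#: 1 semitone over a second = minor.

minor second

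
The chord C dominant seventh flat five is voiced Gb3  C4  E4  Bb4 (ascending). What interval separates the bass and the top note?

M10

The outer voices are Gb3 and Bb4.
Gb up to Bb spans 10 letter names and 16 semitones — a major tenth.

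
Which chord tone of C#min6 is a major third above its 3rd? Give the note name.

C#min6 is spelled C# E G# A#.
The 3rd is E. A major third above E is G#.
G# is the chord's 5th.

G#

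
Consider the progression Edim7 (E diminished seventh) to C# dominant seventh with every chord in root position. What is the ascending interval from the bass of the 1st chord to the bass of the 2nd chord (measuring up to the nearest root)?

major sixth

The roots are E and C#.
E up to C# spans 6 letter names and 9 semitones — a major sixth.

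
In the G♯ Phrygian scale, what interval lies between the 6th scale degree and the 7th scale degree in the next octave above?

G♯ phrygian: G♯ A B C♯ D♯ E F♯.
So we need the interval from E up to F♯.
From E to F♯ is 14 semitones, exactly the major ninth.

major ninth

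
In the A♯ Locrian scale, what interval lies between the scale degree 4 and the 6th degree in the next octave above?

The scale runs A♯ B C♯ D♯ E F♯ G♯.
The scale degree 4 is D♯ and the scale degree 6 (up an octave) is F♯.
10 letter names make it a tenth; at 15 semitones (a half step narrower than major) the quality is minor.

minor 10th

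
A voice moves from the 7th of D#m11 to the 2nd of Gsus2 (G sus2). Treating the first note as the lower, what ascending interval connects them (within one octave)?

D#m11 has C# as its 7th, and Gsus2 (G sus2) has A as its 2nd.
C# up to A is 8 semitones, a half step narrower than a major sixth, so the interval is minor.

minor sixth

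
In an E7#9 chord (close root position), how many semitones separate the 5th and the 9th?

E7#9 (E dominant seventh sharp nine): E G# B D F##.
B to F## is an augmented fifth: 8 semitones.

8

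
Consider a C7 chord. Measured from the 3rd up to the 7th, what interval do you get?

diminished fifth

Spelling the chord: C E G Bb.
So we need the interval from E up to Bb.
E up to Bb is 6 semitones, a half step narrower than a perfect fifth, so the interval is diminished.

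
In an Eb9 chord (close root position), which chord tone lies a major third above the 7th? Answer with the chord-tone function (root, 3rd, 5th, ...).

Eb dominant ninth is spelled Eb G Bb Db F.
The 7th is Db. A major third above Db is F.
F is the chord's 9th.

9th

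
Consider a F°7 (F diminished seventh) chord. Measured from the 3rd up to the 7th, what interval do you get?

diminished 5th

F°7: F A♭ C♭ E𝄫.
So we need the interval from A♭ up to E𝄫.
A♭ up to E𝄫 is 6 semitones, a half step narrower than a perfect fifth, so the interval is diminished.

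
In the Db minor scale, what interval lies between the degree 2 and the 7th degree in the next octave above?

Db natural minor: Db Eb Fb Gb Ab Bbb Cb.
So we need the interval from Eb up to Cb.
13 letter names make it a thirteenth; at 20 semitones (a half step narrower than major) the quality is minor.

m13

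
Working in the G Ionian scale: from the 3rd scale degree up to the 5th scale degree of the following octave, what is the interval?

m10

The scale runs G A B C D E F#.
The 3rd scale degree is B and the 5th degree (up an octave) is D.
10 letter names make it a tenth; at 15 semitones (a half step narrower than major) the quality is minor.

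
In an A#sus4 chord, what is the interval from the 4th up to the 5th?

M2

A#sus4: A#–D#–E#.
The 4th is D# and the 5th is E#.
Counting 2 letters and 2 half steps from D# gives a major second.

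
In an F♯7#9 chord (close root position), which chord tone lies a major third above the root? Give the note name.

A#

The chord tones of F♯ dominant seventh sharp nine are F♯-A♯-C♯-E-G𝄪.
The root is F♯. A major third above F♯ is A♯.
A♯ is the chord's 3rd.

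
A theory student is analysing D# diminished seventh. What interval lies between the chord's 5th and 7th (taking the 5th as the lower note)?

The chord tones of D#°7 (D# diminished seventh) are D# F# A C.
The 5th is A and the 7th is C.
3 letter names make it a third; at 3 semitones (a half step narrower than major) the quality is minor.

m3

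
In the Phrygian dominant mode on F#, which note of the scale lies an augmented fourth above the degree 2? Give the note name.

The scale is F# G A# B C# D E.
The degree 2 is G; an augmented fourth above that is C# — scale degree 5.

C#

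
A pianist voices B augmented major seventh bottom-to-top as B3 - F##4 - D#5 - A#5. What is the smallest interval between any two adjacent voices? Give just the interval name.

perfect 5th

Adjacent intervals: B3→F##4 = augmented fifth; F##4→D#5 = minor sixth; D#5→A#5 = perfect fifth.
The smallest is D#5 to A#5, a perfect fifth (7 semitones).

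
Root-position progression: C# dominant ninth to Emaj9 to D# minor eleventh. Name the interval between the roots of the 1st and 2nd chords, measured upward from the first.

The roots are C# and E.
3 letter names make it a third; at 3 semitones (a half step narrower than major) the quality is minor.

minor third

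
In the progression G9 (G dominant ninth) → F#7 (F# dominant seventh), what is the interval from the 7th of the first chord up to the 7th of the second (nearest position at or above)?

major seventh

The 7th of G9 (G dominant ninth) is F; the 7th of F#7 (F# dominant seventh) is E.
F up to E spans 7 letter names and 11 semitones — a major seventh.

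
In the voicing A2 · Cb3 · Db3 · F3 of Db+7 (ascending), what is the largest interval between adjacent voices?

Adjacent intervals: A2→Cb3 = diminished third; Cb3→Db3 = major second; Db3→F3 = major third.
The largest is Db3 to F3, a major third (4 semitones).

major third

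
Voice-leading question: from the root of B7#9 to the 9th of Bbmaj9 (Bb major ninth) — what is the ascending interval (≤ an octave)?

m2

B7#9 has B as its root, and Bbmaj9 (Bb major ninth) has C as its 9th.
2 letter names make it a second; at 1 semitone (a half step narrower than major) the quality is minor.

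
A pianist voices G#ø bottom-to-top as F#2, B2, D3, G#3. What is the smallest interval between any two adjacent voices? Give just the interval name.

m3

Adjacent intervals: F#2→B2 = perfect fourth; B2→D3 = minor third; D3→G#3 = augmented fourth.
The smallest is B2 to D3, a minor third (3 semitones).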